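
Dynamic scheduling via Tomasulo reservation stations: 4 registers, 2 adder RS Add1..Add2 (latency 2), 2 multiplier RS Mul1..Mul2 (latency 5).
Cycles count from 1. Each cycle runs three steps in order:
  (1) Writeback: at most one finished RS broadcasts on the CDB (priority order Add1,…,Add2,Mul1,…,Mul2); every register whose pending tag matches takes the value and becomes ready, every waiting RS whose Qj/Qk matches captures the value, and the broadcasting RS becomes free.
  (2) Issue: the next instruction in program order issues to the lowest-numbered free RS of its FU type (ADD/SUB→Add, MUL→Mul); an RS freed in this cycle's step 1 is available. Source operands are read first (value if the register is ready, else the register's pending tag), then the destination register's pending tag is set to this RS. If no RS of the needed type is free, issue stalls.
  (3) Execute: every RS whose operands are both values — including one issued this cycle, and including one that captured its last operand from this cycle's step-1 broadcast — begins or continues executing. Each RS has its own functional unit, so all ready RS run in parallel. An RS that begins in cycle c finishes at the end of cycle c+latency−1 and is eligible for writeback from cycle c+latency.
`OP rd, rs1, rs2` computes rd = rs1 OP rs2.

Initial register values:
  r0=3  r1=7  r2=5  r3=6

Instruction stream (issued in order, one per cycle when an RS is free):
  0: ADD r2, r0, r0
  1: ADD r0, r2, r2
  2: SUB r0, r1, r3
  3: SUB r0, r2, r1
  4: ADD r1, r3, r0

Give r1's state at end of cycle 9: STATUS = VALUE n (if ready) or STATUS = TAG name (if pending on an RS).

c1: issue ADD r2<-Add1 | r0:3,r1:7,r2:Add1,r3:6
c2: issue ADD r0<-Add2 | r0:Add2,r1:7,r2:Add1,r3:6
c3: CDB Add1=6; issue SUB r0<-Add1 | r0:Add1,r1:7,r2:6,r3:6
c4: stall | r0:Add1,r1:7,r2:6,r3:6
c5: CDB Add1=1; issue SUB r0<-Add1 | r0:Add1,r1:7,r2:6,r3:6
c6: CDB Add2=12; issue ADD r1<-Add2 | r0:Add1,r1:Add2,r2:6,r3:6
c7: CDB Add1=-1 | r0:-1,r1:Add2,r2:6,r3:6
c8: - | r0:-1,r1:Add2,r2:6,r3:6
c9: CDB Add2=5 | r0:-1,r1:5,r2:6,r3:6

STATUS = VALUE 5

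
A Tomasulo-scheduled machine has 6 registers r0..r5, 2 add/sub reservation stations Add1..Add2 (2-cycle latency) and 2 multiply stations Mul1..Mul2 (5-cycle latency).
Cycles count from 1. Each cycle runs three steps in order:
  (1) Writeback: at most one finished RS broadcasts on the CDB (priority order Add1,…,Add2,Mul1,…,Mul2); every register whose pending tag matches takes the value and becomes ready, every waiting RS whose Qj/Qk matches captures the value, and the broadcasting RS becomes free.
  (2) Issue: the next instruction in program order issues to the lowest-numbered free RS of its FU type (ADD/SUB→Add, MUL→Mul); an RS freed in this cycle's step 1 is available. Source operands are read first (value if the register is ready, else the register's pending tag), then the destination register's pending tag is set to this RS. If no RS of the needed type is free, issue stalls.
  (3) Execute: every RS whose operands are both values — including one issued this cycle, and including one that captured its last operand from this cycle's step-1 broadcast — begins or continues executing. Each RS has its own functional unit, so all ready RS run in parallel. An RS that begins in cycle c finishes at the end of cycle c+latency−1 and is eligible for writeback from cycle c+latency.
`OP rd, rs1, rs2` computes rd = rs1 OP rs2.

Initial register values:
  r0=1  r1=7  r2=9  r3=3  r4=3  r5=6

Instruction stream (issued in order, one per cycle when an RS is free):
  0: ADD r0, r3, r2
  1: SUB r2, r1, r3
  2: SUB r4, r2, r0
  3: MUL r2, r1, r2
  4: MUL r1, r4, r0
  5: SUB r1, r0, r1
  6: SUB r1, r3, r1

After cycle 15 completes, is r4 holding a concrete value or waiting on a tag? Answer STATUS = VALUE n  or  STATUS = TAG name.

cycle 1: issue ADD r0<-Add1 // r0:Add1,r1:7,r2:9,r3:3,r4:3,r5:6
cycle 2: issue SUB r2<-Add2 // r0:Add1,r1:7,r2:Add2,r3:3,r4:3,r5:6
cycle 3: CDB Add1=12; issue SUB r4<-Add1 // r0:12,r1:7,r2:Add2,r3:3,r4:Add1,r5:6
cycle 4: CDB Add2=4; issue MUL r2<-Mul1 // r0:12,r1:7,r2:Mul1,r3:3,r4:Add1,r5:6
cycle 5: issue MUL r1<-Mul2 // r0:12,r1:Mul2,r2:Mul1,r3:3,r4:Add1,r5:6
cycle 6: CDB Add1=-8; issue SUB r1<-Add1 // r0:12,r1:Add1,r2:Mul1,r3:3,r4:-8,r5:6
cycle 7: issue SUB r1<-Add2 // r0:12,r1:Add2,r2:Mul1,r3:3,r4:-8,r5:6
cycle 8: - // r0:12,r1:Add2,r2:Mul1,r3:3,r4:-8,r5:6
cycle 9: CDB Mul1=28 // r0:12,r1:Add2,r2:28,r3:3,r4:-8,r5:6
cycle 10: - // r0:12,r1:Add2,r2:28,r3:3,r4:-8,r5:6
cycle 11: CDB Mul2=-96 // r0:12,r1:Add2,r2:28,r3:3,r4:-8,r5:6
cycle 12: - // r0:12,r1:Add2,r2:28,r3:3,r4:-8,r5:6
cycle 13: CDB Add1=108 // r0:12,r1:Add2,r2:28,r3:3,r4:-8,r5:6
cycle 14: - // r0:12,r1:Add2,r2:28,r3:3,r4:-8,r5:6
cycle 15: CDB Add2=-105 // r0:12,r1:-105,r2:28,r3:3,r4:-8,r5:6

STATUS = VALUE -8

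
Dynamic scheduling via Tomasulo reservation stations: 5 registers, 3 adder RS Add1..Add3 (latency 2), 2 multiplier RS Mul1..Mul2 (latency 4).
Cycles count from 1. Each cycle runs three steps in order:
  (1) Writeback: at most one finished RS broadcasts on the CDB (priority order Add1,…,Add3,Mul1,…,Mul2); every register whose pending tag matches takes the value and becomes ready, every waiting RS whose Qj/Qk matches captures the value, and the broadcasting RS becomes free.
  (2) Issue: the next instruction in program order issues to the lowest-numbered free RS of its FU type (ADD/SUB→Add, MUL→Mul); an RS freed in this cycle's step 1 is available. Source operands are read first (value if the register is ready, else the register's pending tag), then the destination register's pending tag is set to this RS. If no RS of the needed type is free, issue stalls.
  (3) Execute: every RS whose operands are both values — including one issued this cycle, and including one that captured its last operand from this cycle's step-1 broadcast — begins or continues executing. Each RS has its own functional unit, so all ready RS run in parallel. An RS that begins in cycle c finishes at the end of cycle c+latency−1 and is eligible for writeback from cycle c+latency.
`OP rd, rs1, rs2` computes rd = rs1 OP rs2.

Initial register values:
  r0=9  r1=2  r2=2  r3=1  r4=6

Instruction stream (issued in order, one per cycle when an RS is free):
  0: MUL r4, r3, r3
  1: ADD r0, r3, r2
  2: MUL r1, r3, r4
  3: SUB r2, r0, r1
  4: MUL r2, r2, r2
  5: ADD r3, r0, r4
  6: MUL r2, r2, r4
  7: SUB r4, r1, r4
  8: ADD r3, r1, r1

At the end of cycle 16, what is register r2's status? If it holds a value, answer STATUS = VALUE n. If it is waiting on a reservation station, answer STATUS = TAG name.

cycle 1: issue MUL r4<-Mul1 // r0:9,r1:2,r2:2,r3:1,r4:Mul1
cycle 2: issue ADD r0<-Add1 // r0:Add1,r1:2,r2:2,r3:1,r4:Mul1
cycle 3: issue MUL r1<-Mul2 // r0:Add1,r1:Mul2,r2:2,r3:1,r4:Mul1
cycle 4: CDB Add1=3; issue SUB r2<-Add1 // r0:3,r1:Mul2,r2:Add1,r3:1,r4:Mul1
cycle 5: CDB Mul1=1; issue MUL r2<-Mul1 // r0:3,r1:Mul2,r2:Mul1,r3:1,r4:1
cycle 6: issue ADD r3<-Add2 // r0:3,r1:Mul2,r2:Mul1,r3:Add2,r4:1
cycle 7: stall // r0:3,r1:Mul2,r2:Mul1,r3:Add2,r4:1
cycle 8: CDB Add2=4; stall // r0:3,r1:Mul2,r2:Mul1,r3:4,r4:1
cycle 9: CDB Mul2=1; issue MUL r2<-Mul2 // r0:3,r1:1,r2:Mul2,r3:4,r4:1
cycle 10: issue SUB r4<-Add2 // r0:3,r1:1,r2:Mul2,r3:4,r4:Add2
cycle 11: CDB Add1=2; issue ADD r3<-Add1 // r0:3,r1:1,r2:Mul2,r3:Add1,r4:Add2
cycle 12: CDB Add2=0 // r0:3,r1:1,r2:Mul2,r3:Add1,r4:0
cycle 13: CDB Add1=2 // r0:3,r1:1,r2:Mul2,r3:2,r4:0
cycle 14: - // r0:3,r1:1,r2:Mul2,r3:2,r4:0
cycle 15: CDB Mul1=4 // r0:3,r1:1,r2:Mul2,r3:2,r4:0
cycle 16: - // r0:3,r1:1,r2:Mul2,r3:2,r4:0

STATUS = TAG Mul2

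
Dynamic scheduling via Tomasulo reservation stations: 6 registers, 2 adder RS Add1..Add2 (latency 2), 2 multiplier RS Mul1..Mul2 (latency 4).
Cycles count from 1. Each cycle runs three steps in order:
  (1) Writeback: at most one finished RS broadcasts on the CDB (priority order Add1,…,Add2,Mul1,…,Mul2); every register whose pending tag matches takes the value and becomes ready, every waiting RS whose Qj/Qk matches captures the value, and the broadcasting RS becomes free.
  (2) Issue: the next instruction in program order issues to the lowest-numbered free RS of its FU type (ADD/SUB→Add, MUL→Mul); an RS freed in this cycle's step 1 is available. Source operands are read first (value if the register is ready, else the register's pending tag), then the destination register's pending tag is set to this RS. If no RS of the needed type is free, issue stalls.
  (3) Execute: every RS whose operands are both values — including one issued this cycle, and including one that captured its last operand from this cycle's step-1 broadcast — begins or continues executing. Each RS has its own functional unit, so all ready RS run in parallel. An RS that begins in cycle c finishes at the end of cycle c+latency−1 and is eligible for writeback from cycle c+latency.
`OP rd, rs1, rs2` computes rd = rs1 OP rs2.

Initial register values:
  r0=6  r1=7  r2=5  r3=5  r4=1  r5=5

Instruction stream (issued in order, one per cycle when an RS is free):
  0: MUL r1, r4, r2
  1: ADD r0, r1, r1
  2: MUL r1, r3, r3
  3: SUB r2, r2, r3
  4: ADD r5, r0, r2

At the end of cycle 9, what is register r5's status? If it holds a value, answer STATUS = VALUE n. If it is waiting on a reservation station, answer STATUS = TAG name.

cycle 1: issue MUL r1<-Mul1 // r0:6,r1:Mul1,r2:5,r3:5,r4:1,r5:5
cycle 2: issue ADD r0<-Add1 // r0:Add1,r1:Mul1,r2:5,r3:5,r4:1,r5:5
cycle 3: issue MUL r1<-Mul2 // r0:Add1,r1:Mul2,r2:5,r3:5,r4:1,r5:5
cycle 4: issue SUB r2<-Add2 // r0:Add1,r1:Mul2,r2:Add2,r3:5,r4:1,r5:5
cycle 5: CDB Mul1=5; stall // r0:Add1,r1:Mul2,r2:Add2,r3:5,r4:1,r5:5
cycle 6: CDB Add2=0; issue ADD r5<-Add2 // r0:Add1,r1:Mul2,r2:0,r3:5,r4:1,r5:Add2
cycle 7: CDB Add1=10 // r0:10,r1:Mul2,r2:0,r3:5,r4:1,r5:Add2
cycle 8: CDB Mul2=25 // r0:10,r1:25,r2:0,r3:5,r4:1,r5:Add2
cycle 9: CDB Add2=10 // r0:10,r1:25,r2:0,r3:5,r4:1,r5:10

STATUS = VALUE 10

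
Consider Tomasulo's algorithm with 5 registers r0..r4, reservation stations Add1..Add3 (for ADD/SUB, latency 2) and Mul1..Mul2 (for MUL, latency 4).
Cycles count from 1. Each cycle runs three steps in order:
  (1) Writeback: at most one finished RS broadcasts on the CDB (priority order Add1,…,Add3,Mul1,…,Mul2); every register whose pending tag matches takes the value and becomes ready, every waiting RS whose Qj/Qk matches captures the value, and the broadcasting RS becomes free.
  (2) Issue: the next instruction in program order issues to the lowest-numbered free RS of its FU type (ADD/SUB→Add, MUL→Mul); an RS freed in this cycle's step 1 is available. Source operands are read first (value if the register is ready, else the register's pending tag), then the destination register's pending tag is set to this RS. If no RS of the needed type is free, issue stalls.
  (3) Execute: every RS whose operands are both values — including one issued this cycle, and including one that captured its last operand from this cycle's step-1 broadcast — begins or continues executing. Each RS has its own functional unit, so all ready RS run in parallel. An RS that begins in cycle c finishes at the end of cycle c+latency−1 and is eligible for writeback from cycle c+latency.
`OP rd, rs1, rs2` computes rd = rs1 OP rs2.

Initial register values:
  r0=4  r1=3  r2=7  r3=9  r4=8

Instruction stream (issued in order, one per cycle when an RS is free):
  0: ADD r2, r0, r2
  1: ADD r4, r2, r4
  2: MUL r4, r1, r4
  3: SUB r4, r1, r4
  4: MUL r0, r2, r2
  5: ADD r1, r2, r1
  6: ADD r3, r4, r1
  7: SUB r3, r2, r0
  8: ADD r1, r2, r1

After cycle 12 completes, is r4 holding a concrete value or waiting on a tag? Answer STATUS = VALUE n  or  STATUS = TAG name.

  c1: issue ADD r2<-Add1  regs: r0:4,r1:3,r2:Add1,r3:9,r4:8
  c2: issue ADD r4<-Add2  regs: r0:4,r1:3,r2:Add1,r3:9,r4:Add2
  c3: CDB Add1=11; issue MUL r4<-Mul1  regs: r0:4,r1:3,r2:11,r3:9,r4:Mul1
  c4: issue SUB r4<-Add1  regs: r0:4,r1:3,r2:11,r3:9,r4:Add1
  c5: CDB Add2=19; issue MUL r0<-Mul2  regs: r0:Mul2,r1:3,r2:11,r3:9,r4:Add1
  c6: issue ADD r1<-Add2  regs: r0:Mul2,r1:Add2,r2:11,r3:9,r4:Add1
  c7: issue ADD r3<-Add3  regs: r0:Mul2,r1:Add2,r2:11,r3:Add3,r4:Add1
  c8: CDB Add2=14; issue SUB r3<-Add2  regs: r0:Mul2,r1:14,r2:11,r3:Add2,r4:Add1
  c9: CDB Mul1=57; stall  regs: r0:Mul2,r1:14,r2:11,r3:Add2,r4:Add1
  c10: CDB Mul2=121; stall  regs: r0:121,r1:14,r2:11,r3:Add2,r4:Add1
  c11: CDB Add1=-54; issue ADD r1<-Add1  regs: r0:121,r1:Add1,r2:11,r3:Add2,r4:-54
  c12: CDB Add2=-110  regs: r0:121,r1:Add1,r2:11,r3:-110,r4:-54

STATUS = VALUE -54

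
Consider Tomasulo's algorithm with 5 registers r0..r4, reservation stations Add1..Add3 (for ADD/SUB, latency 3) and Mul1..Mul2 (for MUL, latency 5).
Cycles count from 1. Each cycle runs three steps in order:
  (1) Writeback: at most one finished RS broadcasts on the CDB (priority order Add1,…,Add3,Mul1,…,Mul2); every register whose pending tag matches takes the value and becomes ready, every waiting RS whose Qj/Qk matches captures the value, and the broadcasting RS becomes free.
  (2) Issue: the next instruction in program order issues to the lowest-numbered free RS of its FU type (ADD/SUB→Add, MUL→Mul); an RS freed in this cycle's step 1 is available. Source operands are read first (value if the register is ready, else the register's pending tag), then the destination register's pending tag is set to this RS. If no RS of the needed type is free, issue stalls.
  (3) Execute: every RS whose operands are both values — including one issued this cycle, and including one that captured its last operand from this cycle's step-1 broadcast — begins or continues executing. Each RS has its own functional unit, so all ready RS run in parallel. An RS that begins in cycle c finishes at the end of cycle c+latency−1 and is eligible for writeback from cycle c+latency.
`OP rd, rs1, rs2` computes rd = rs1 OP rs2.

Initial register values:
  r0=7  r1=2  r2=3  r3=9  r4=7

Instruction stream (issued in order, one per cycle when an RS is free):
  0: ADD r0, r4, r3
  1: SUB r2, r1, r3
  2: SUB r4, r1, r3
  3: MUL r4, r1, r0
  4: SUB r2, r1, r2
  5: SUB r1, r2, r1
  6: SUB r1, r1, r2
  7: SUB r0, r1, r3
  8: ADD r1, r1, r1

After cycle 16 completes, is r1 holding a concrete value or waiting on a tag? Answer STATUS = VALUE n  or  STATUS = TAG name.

c1: issue ADD r0<-Add1 | r0:Add1,r1:2,r2:3,r3:9,r4:7
c2: issue SUB r2<-Add2 | r0:Add1,r1:2,r2:Add2,r3:9,r4:7
c3: issue SUB r4<-Add3 | r0:Add1,r1:2,r2:Add2,r3:9,r4:Add3
c4: CDB Add1=16; issue MUL r4<-Mul1 | r0:16,r1:2,r2:Add2,r3:9,r4:Mul1
c5: CDB Add2=-7; issue SUB r2<-Add1 | r0:16,r1:2,r2:Add1,r3:9,r4:Mul1
c6: CDB Add3=-7; issue SUB r1<-Add2 | r0:16,r1:Add2,r2:Add1,r3:9,r4:Mul1
c7: issue SUB r1<-Add3 | r0:16,r1:Add3,r2:Add1,r3:9,r4:Mul1
c8: CDB Add1=9; issue SUB r0<-Add1 | r0:Add1,r1:Add3,r2:9,r3:9,r4:Mul1
c9: CDB Mul1=32; stall | r0:Add1,r1:Add3,r2:9,r3:9,r4:32
c10: stall | r0:Add1,r1:Add3,r2:9,r3:9,r4:32
c11: CDB Add2=7; issue ADD r1<-Add2 | r0:Add1,r1:Add2,r2:9,r3:9,r4:32
c12: - | r0:Add1,r1:Add2,r2:9,r3:9,r4:32
c13: - | r0:Add1,r1:Add2,r2:9,r3:9,r4:32
c14: CDB Add3=-2 | r0:Add1,r1:Add2,r2:9,r3:9,r4:32
c15: - | r0:Add1,r1:Add2,r2:9,r3:9,r4:32
c16: - | r0:Add1,r1:Add2,r2:9,r3:9,r4:32

STATUS = TAG Add2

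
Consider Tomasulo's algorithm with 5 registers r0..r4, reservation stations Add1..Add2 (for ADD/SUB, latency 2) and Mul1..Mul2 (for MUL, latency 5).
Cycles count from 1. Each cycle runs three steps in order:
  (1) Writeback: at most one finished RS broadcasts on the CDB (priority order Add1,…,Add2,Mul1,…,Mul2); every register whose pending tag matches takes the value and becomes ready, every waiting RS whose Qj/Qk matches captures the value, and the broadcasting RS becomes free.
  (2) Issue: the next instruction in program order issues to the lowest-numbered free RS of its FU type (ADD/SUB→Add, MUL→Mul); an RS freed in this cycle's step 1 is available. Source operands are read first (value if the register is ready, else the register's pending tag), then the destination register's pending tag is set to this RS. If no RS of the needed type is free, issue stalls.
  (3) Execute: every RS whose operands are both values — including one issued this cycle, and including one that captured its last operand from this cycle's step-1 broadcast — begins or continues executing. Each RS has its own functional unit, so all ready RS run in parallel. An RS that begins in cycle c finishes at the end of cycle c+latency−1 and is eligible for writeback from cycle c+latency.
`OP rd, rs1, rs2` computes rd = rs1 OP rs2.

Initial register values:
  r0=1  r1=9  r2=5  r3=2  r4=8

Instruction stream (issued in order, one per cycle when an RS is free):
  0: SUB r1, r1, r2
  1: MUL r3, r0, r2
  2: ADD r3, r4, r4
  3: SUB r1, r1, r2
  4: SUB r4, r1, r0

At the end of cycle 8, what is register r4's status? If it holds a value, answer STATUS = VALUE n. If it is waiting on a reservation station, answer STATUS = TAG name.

STATUS = VALUE -2

c1: issue SUB r1<-Add1 | r0:1,r1:Add1,r2:5,r3:2,r4:8
c2: issue MUL r3<-Mul1 | r0:1,r1:Add1,r2:5,r3:Mul1,r4:8
c3: CDB Add1=4; issue ADD r3<-Add1 | r0:1,r1:4,r2:5,r3:Add1,r4:8
c4: issue SUB r1<-Add2 | r0:1,r1:Add2,r2:5,r3:Add1,r4:8
c5: CDB Add1=16; issue SUB r4<-Add1 | r0:1,r1:Add2,r2:5,r3:16,r4:Add1
c6: CDB Add2=-1 | r0:1,r1:-1,r2:5,r3:16,r4:Add1
c7: CDB Mul1=5 | r0:1,r1:-1,r2:5,r3:16,r4:Add1
c8: CDB Add1=-2 | r0:1,r1:-1,r2:5,r3:16,r4:-2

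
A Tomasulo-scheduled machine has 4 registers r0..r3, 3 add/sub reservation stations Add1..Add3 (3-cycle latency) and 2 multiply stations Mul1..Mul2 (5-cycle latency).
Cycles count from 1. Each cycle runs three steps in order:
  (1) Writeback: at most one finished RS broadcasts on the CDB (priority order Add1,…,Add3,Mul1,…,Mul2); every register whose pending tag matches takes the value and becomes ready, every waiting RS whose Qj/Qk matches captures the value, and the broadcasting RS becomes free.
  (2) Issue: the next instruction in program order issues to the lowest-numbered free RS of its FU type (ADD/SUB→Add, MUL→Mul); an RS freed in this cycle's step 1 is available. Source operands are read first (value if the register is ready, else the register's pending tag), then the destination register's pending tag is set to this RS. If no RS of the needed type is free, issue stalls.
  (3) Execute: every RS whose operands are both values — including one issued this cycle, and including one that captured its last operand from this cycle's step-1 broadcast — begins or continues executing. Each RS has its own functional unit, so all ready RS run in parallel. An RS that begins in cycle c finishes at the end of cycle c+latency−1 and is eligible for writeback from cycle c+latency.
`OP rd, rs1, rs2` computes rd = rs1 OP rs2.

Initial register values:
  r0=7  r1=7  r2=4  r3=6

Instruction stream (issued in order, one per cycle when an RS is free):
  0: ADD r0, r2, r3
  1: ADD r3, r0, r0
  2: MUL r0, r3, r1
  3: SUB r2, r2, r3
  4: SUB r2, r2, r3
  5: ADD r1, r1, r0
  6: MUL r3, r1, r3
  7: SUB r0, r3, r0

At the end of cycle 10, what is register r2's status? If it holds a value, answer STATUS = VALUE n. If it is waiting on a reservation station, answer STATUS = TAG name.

STATUS = TAG Add3

cycle 1: issue ADD r0<-Add1 // r0:Add1,r1:7,r2:4,r3:6
cycle 2: issue ADD r3<-Add2 // r0:Add1,r1:7,r2:4,r3:Add2
cycle 3: issue MUL r0<-Mul1 // r0:Mul1,r1:7,r2:4,r3:Add2
cycle 4: CDB Add1=10; issue SUB r2<-Add1 // r0:Mul1,r1:7,r2:Add1,r3:Add2
cycle 5: issue SUB r2<-Add3 // r0:Mul1,r1:7,r2:Add3,r3:Add2
cycle 6: stall // r0:Mul1,r1:7,r2:Add3,r3:Add2
cycle 7: CDB Add2=20; issue ADD r1<-Add2 // r0:Mul1,r1:Add2,r2:Add3,r3:20
cycle 8: issue MUL r3<-Mul2 // r0:Mul1,r1:Add2,r2:Add3,r3:Mul2
cycle 9: stall // r0:Mul1,r1:Add2,r2:Add3,r3:Mul2
cycle 10: CDB Add1=-16; issue SUB r0<-Add1 // r0:Add1,r1:Add2,r2:Add3,r3:Mul2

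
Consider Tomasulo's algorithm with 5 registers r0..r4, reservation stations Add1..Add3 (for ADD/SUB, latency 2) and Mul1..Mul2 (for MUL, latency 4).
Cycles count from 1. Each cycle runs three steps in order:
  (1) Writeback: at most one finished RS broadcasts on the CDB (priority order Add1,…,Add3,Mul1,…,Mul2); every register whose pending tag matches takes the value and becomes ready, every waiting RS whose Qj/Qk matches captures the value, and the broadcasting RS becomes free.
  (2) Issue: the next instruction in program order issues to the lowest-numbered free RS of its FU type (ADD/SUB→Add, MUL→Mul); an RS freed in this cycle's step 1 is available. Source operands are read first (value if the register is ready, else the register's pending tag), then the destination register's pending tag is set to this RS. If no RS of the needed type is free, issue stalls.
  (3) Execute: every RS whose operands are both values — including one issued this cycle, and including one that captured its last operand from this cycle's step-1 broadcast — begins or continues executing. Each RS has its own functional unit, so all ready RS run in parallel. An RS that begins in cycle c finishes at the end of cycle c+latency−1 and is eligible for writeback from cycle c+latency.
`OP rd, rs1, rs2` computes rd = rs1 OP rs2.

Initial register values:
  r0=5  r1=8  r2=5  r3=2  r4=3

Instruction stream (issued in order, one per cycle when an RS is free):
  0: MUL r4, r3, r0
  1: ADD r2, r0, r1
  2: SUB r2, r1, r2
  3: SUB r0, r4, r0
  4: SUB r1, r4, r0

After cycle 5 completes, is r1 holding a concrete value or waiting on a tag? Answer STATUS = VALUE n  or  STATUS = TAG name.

  c1: issue MUL r4<-Mul1  regs: r0:5,r1:8,r2:5,r3:2,r4:Mul1
  c2: issue ADD r2<-Add1  regs: r0:5,r1:8,r2:Add1,r3:2,r4:Mul1
  c3: issue SUB r2<-Add2  regs: r0:5,r1:8,r2:Add2,r3:2,r4:Mul1
  c4: CDB Add1=13; issue SUB r0<-Add1  regs: r0:Add1,r1:8,r2:Add2,r3:2,r4:Mul1
  c5: CDB Mul1=10; issue SUB r1<-Add3  regs: r0:Add1,r1:Add3,r2:Add2,r3:2,r4:10

STATUS = TAG Add3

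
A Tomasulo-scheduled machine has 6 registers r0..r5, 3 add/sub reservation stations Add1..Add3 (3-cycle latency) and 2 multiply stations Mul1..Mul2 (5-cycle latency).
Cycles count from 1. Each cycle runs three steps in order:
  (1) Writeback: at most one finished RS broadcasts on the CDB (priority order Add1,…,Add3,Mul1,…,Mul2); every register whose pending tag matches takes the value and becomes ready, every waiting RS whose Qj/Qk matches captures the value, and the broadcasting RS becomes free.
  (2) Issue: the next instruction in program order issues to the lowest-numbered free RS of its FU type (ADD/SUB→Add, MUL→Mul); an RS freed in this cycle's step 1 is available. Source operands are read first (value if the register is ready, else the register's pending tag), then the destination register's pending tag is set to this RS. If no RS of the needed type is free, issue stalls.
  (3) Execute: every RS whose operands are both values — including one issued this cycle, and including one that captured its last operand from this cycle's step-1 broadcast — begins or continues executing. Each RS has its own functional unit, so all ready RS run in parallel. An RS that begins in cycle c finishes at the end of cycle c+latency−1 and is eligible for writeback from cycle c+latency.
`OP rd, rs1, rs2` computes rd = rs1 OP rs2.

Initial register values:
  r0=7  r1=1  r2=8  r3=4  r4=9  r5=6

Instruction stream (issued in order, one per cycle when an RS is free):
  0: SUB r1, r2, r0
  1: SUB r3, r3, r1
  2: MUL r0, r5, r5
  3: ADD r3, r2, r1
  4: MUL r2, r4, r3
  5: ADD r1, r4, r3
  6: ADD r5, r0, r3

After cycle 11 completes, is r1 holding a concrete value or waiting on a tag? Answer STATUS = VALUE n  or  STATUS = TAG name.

  c1: issue SUB r1<-Add1  regs: r0:7,r1:Add1,r2:8,r3:4,r4:9,r5:6
  c2: issue SUB r3<-Add2  regs: r0:7,r1:Add1,r2:8,r3:Add2,r4:9,r5:6
  c3: issue MUL r0<-Mul1  regs: r0:Mul1,r1:Add1,r2:8,r3:Add2,r4:9,r5:6
  c4: CDB Add1=1; issue ADD r3<-Add1  regs: r0:Mul1,r1:1,r2:8,r3:Add1,r4:9,r5:6
  c5: issue MUL r2<-Mul2  regs: r0:Mul1,r1:1,r2:Mul2,r3:Add1,r4:9,r5:6
  c6: issue ADD r1<-Add3  regs: r0:Mul1,r1:Add3,r2:Mul2,r3:Add1,r4:9,r5:6
  c7: CDB Add1=9; issue ADD r5<-Add1  regs: r0:Mul1,r1:Add3,r2:Mul2,r3:9,r4:9,r5:Add1
  c8: CDB Add2=3  regs: r0:Mul1,r1:Add3,r2:Mul2,r3:9,r4:9,r5:Add1
  c9: CDB Mul1=36  regs: r0:36,r1:Add3,r2:Mul2,r3:9,r4:9,r5:Add1
  c10: CDB Add3=18  regs: r0:36,r1:18,r2:Mul2,r3:9,r4:9,r5:Add1
  c11: -  regs: r0:36,r1:18,r2:Mul2,r3:9,r4:9,r5:Add1

STATUS = VALUE 18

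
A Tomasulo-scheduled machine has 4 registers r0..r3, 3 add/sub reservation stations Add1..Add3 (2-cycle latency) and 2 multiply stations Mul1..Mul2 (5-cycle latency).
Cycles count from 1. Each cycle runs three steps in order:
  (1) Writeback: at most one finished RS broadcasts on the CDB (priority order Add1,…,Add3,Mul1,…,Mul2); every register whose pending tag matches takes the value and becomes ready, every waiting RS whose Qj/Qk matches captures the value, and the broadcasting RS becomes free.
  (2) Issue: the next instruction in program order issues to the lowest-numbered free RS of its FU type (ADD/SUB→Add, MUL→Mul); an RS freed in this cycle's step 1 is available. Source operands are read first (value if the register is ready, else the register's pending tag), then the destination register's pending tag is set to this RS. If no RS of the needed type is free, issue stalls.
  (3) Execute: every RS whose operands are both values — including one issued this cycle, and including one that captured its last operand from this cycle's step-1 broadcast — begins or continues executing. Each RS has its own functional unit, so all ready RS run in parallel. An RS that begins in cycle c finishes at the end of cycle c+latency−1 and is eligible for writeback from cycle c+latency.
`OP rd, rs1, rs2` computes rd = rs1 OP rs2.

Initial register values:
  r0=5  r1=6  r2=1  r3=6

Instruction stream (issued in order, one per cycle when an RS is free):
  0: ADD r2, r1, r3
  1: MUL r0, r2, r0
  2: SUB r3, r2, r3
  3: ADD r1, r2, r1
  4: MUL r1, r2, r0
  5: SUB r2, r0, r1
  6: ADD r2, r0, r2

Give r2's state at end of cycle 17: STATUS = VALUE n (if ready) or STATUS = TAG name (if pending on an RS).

STATUS = VALUE -600

c1: issue ADD r2<-Add1 | r0:5,r1:6,r2:Add1,r3:6
c2: issue MUL r0<-Mul1 | r0:Mul1,r1:6,r2:Add1,r3:6
c3: CDB Add1=12; issue SUB r3<-Add1 | r0:Mul1,r1:6,r2:12,r3:Add1
c4: issue ADD r1<-Add2 | r0:Mul1,r1:Add2,r2:12,r3:Add1
c5: CDB Add1=6; issue MUL r1<-Mul2 | r0:Mul1,r1:Mul2,r2:12,r3:6
c6: CDB Add2=18; issue SUB r2<-Add1 | r0:Mul1,r1:Mul2,r2:Add1,r3:6
c7: issue ADD r2<-Add2 | r0:Mul1,r1:Mul2,r2:Add2,r3:6
c8: CDB Mul1=60 | r0:60,r1:Mul2,r2:Add2,r3:6
c9: - | r0:60,r1:Mul2,r2:Add2,r3:6
c10: - | r0:60,r1:Mul2,r2:Add2,r3:6
c11: - | r0:60,r1:Mul2,r2:Add2,r3:6
c12: - | r0:60,r1:Mul2,r2:Add2,r3:6
c13: CDB Mul2=720 | r0:60,r1:720,r2:Add2,r3:6
c14: - | r0:60,r1:720,r2:Add2,r3:6
c15: CDB Add1=-660 | r0:60,r1:720,r2:Add2,r3:6
c16: - | r0:60,r1:720,r2:Add2,r3:6
c17: CDB Add2=-600 | r0:60,r1:720,r2:-600,r3:6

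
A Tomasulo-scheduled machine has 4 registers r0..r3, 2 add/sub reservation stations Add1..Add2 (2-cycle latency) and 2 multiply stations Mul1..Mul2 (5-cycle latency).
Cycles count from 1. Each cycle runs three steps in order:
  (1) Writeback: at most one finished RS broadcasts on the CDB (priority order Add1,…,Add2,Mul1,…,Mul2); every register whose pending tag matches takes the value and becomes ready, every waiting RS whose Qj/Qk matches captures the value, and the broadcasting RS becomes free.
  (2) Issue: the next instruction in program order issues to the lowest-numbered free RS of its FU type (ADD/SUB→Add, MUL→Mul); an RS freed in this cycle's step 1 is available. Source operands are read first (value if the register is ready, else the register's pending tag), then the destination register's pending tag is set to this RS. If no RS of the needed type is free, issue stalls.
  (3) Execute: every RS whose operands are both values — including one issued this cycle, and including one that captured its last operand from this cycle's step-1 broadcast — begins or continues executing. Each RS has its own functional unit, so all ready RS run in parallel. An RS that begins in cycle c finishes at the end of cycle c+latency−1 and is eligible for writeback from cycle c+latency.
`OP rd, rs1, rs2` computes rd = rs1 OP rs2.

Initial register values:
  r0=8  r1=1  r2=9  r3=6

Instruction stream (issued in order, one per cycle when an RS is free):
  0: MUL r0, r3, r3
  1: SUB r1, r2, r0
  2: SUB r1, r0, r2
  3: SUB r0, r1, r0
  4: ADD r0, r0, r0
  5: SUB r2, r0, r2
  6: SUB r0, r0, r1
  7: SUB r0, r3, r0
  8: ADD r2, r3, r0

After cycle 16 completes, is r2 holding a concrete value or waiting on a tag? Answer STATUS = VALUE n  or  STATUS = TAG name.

STATUS = TAG Add2

  c1: issue MUL r0<-Mul1  regs: r0:Mul1,r1:1,r2:9,r3:6
  c2: issue SUB r1<-Add1  regs: r0:Mul1,r1:Add1,r2:9,r3:6
  c3: issue SUB r1<-Add2  regs: r0:Mul1,r1:Add2,r2:9,r3:6
  c4: stall  regs: r0:Mul1,r1:Add2,r2:9,r3:6
  c5: stall  regs: r0:Mul1,r1:Add2,r2:9,r3:6
  c6: CDB Mul1=36; stall  regs: r0:36,r1:Add2,r2:9,r3:6
  c7: stall  regs: r0:36,r1:Add2,r2:9,r3:6
  c8: CDB Add1=-27; issue SUB r0<-Add1  regs: r0:Add1,r1:Add2,r2:9,r3:6
  c9: CDB Add2=27; issue ADD r0<-Add2  regs: r0:Add2,r1:27,r2:9,r3:6
  c10: stall  regs: r0:Add2,r1:27,r2:9,r3:6
  c11: CDB Add1=-9; issue SUB r2<-Add1  regs: r0:Add2,r1:27,r2:Add1,r3:6
  c12: stall  regs: r0:Add2,r1:27,r2:Add1,r3:6
  c13: CDB Add2=-18; issue SUB r0<-Add2  regs: r0:Add2,r1:27,r2:Add1,r3:6
  c14: stall  regs: r0:Add2,r1:27,r2:Add1,r3:6
  c15: CDB Add1=-27; issue SUB r0<-Add1  regs: r0:Add1,r1:27,r2:-27,r3:6
  c16: CDB Add2=-45; issue ADD r2<-Add2  regs: r0:Add1,r1:27,r2:Add2,r3:6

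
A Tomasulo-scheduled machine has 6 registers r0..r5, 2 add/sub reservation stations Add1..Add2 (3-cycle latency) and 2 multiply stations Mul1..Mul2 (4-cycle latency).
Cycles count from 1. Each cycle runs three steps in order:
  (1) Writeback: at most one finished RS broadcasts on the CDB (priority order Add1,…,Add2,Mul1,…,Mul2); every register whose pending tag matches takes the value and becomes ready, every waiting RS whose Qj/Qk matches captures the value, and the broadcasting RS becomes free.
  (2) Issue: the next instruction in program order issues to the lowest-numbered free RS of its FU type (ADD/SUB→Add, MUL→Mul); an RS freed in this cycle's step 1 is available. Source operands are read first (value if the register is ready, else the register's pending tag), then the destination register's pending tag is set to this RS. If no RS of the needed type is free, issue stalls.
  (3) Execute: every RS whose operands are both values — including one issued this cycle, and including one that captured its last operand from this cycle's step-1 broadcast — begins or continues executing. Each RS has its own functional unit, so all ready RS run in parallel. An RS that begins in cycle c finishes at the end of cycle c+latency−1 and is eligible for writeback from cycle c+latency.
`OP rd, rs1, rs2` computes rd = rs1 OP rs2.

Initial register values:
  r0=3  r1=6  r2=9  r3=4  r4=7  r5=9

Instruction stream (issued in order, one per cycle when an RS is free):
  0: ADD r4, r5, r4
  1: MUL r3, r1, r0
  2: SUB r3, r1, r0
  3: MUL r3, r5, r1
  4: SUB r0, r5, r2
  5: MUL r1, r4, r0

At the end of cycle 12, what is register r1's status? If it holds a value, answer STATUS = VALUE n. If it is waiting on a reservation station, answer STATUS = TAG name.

  c1: issue ADD r4<-Add1  regs: r0:3,r1:6,r2:9,r3:4,r4:Add1,r5:9
  c2: issue MUL r3<-Mul1  regs: r0:3,r1:6,r2:9,r3:Mul1,r4:Add1,r5:9
  c3: issue SUB r3<-Add2  regs: r0:3,r1:6,r2:9,r3:Add2,r4:Add1,r5:9
  c4: CDB Add1=16; issue MUL r3<-Mul2  regs: r0:3,r1:6,r2:9,r3:Mul2,r4:16,r5:9
  c5: issue SUB r0<-Add1  regs: r0:Add1,r1:6,r2:9,r3:Mul2,r4:16,r5:9
  c6: CDB Add2=3; stall  regs: r0:Add1,r1:6,r2:9,r3:Mul2,r4:16,r5:9
  c7: CDB Mul1=18; issue MUL r1<-Mul1  regs: r0:Add1,r1:Mul1,r2:9,r3:Mul2,r4:16,r5:9
  c8: CDB Add1=0  regs: r0:0,r1:Mul1,r2:9,r3:Mul2,r4:16,r5:9
  c9: CDB Mul2=54  regs: r0:0,r1:Mul1,r2:9,r3:54,r4:16,r5:9
  c10: -  regs: r0:0,r1:Mul1,r2:9,r3:54,r4:16,r5:9
  c11: -  regs: r0:0,r1:Mul1,r2:9,r3:54,r4:16,r5:9
  c12: CDB Mul1=0  regs: r0:0,r1:0,r2:9,r3:54,r4:16,r5:9

STATUS = VALUE 0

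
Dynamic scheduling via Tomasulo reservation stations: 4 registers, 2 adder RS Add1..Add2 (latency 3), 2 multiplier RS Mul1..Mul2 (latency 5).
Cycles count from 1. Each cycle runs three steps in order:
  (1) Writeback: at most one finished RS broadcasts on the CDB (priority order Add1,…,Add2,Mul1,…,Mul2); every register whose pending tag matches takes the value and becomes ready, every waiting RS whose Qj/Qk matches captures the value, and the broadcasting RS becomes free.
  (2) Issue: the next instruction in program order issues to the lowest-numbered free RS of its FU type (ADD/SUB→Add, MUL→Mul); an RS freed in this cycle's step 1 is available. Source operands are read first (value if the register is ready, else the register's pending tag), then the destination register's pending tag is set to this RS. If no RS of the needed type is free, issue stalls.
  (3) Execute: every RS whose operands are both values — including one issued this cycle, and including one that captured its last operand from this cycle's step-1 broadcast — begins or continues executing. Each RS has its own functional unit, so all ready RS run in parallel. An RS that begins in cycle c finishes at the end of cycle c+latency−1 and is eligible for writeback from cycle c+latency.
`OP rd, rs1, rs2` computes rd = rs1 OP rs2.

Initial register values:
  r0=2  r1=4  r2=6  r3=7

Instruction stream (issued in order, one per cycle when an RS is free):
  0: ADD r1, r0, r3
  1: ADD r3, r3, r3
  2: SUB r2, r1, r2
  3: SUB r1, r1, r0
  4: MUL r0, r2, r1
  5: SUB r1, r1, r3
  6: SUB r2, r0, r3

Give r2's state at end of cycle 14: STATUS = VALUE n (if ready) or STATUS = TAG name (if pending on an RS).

STATUS = TAG Add2

  c1: issue ADD r1<-Add1  regs: r0:2,r1:Add1,r2:6,r3:7
  c2: issue ADD r3<-Add2  regs: r0:2,r1:Add1,r2:6,r3:Add2
  c3: stall  regs: r0:2,r1:Add1,r2:6,r3:Add2
  c4: CDB Add1=9; issue SUB r2<-Add1  regs: r0:2,r1:9,r2:Add1,r3:Add2
  c5: CDB Add2=14; issue SUB r1<-Add2  regs: r0:2,r1:Add2,r2:Add1,r3:14
  c6: issue MUL r0<-Mul1  regs: r0:Mul1,r1:Add2,r2:Add1,r3:14
  c7: CDB Add1=3; issue SUB r1<-Add1  regs: r0:Mul1,r1:Add1,r2:3,r3:14
  c8: CDB Add2=7; issue SUB r2<-Add2  regs: r0:Mul1,r1:Add1,r2:Add2,r3:14
  c9: -  regs: r0:Mul1,r1:Add1,r2:Add2,r3:14
  c10: -  regs: r0:Mul1,r1:Add1,r2:Add2,r3:14
  c11: CDB Add1=-7  regs: r0:Mul1,r1:-7,r2:Add2,r3:14
  c12: -  regs: r0:Mul1,r1:-7,r2:Add2,r3:14
  c13: CDB Mul1=21  regs: r0:21,r1:-7,r2:Add2,r3:14
  c14: -  regs: r0:21,r1:-7,r2:Add2,r3:14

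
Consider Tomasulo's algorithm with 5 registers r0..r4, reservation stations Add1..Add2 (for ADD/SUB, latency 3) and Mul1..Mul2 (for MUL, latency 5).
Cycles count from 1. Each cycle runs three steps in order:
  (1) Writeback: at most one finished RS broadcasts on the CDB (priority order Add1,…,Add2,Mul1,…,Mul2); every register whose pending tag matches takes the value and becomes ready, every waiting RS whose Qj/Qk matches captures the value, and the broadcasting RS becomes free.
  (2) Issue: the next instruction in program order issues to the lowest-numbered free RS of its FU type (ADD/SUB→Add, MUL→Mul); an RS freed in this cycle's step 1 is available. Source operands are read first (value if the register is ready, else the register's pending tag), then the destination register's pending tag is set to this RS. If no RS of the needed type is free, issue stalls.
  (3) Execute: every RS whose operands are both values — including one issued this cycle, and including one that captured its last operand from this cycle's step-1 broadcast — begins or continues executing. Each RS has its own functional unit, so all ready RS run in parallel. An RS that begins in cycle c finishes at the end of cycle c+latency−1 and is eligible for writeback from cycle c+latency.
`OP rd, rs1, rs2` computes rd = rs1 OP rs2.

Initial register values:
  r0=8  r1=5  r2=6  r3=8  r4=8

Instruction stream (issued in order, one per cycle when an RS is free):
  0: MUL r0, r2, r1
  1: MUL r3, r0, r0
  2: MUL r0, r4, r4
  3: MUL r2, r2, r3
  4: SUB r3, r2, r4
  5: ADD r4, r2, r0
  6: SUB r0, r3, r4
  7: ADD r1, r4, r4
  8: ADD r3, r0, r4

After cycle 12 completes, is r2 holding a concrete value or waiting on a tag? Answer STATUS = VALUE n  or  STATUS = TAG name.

STATUS = TAG Mul1

  c1: issue MUL r0<-Mul1  regs: r0:Mul1,r1:5,r2:6,r3:8,r4:8
  c2: issue MUL r3<-Mul2  regs: r0:Mul1,r1:5,r2:6,r3:Mul2,r4:8
  c3: stall  regs: r0:Mul1,r1:5,r2:6,r3:Mul2,r4:8
  c4: stall  regs: r0:Mul1,r1:5,r2:6,r3:Mul2,r4:8
  c5: stall  regs: r0:Mul1,r1:5,r2:6,r3:Mul2,r4:8
  c6: CDB Mul1=30; issue MUL r0<-Mul1  regs: r0:Mul1,r1:5,r2:6,r3:Mul2,r4:8
  c7: stall  regs: r0:Mul1,r1:5,r2:6,r3:Mul2,r4:8
  c8: stall  regs: r0:Mul1,r1:5,r2:6,r3:Mul2,r4:8
  c9: stall  regs: r0:Mul1,r1:5,r2:6,r3:Mul2,r4:8
  c10: stall  regs: r0:Mul1,r1:5,r2:6,r3:Mul2,r4:8
  c11: CDB Mul1=64; issue MUL r2<-Mul1  regs: r0:64,r1:5,r2:Mul1,r3:Mul2,r4:8
  c12: CDB Mul2=900; issue SUB r3<-Add1  regs: r0:64,r1:5,r2:Mul1,r3:Add1,r4:8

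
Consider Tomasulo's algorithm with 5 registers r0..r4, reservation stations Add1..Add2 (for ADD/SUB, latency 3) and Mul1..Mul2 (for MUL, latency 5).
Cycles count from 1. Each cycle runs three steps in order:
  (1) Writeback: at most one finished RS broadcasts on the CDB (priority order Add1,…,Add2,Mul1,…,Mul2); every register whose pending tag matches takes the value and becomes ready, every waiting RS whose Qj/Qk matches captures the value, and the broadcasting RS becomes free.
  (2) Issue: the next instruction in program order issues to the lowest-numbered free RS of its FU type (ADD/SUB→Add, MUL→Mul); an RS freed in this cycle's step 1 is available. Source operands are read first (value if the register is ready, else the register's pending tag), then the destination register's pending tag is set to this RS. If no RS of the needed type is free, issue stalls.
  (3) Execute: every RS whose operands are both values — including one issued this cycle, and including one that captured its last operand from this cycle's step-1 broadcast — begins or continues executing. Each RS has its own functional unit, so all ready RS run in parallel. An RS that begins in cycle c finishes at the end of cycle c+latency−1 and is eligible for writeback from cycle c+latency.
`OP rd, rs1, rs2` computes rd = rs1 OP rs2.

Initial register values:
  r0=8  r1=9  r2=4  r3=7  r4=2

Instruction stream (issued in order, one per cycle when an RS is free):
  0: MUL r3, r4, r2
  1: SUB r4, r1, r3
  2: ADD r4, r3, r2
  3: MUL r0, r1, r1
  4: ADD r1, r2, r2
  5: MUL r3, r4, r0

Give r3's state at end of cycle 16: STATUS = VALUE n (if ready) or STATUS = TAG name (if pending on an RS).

STATUS = VALUE 972

  c1: issue MUL r3<-Mul1  regs: r0:8,r1:9,r2:4,r3:Mul1,r4:2
  c2: issue SUB r4<-Add1  regs: r0:8,r1:9,r2:4,r3:Mul1,r4:Add1
  c3: issue ADD r4<-Add2  regs: r0:8,r1:9,r2:4,r3:Mul1,r4:Add2
  c4: issue MUL r0<-Mul2  regs: r0:Mul2,r1:9,r2:4,r3:Mul1,r4:Add2
  c5: stall  regs: r0:Mul2,r1:9,r2:4,r3:Mul1,r4:Add2
  c6: CDB Mul1=8; stall  regs: r0:Mul2,r1:9,r2:4,r3:8,r4:Add2
  c7: stall  regs: r0:Mul2,r1:9,r2:4,r3:8,r4:Add2
  c8: stall  regs: r0:Mul2,r1:9,r2:4,r3:8,r4:Add2
  c9: CDB Add1=1; issue ADD r1<-Add1  regs: r0:Mul2,r1:Add1,r2:4,r3:8,r4:Add2
  c10: CDB Add2=12; issue MUL r3<-Mul1  regs: r0:Mul2,r1:Add1,r2:4,r3:Mul1,r4:12
  c11: CDB Mul2=81  regs: r0:81,r1:Add1,r2:4,r3:Mul1,r4:12
  c12: CDB Add1=8  regs: r0:81,r1:8,r2:4,r3:Mul1,r4:12
  c13: -  regs: r0:81,r1:8,r2:4,r3:Mul1,r4:12
  c14: -  regs: r0:81,r1:8,r2:4,r3:Mul1,r4:12
  c15: -  regs: r0:81,r1:8,r2:4,r3:Mul1,r4:12
  c16: CDB Mul1=972  regs: r0:81,r1:8,r2:4,r3:972,r4:12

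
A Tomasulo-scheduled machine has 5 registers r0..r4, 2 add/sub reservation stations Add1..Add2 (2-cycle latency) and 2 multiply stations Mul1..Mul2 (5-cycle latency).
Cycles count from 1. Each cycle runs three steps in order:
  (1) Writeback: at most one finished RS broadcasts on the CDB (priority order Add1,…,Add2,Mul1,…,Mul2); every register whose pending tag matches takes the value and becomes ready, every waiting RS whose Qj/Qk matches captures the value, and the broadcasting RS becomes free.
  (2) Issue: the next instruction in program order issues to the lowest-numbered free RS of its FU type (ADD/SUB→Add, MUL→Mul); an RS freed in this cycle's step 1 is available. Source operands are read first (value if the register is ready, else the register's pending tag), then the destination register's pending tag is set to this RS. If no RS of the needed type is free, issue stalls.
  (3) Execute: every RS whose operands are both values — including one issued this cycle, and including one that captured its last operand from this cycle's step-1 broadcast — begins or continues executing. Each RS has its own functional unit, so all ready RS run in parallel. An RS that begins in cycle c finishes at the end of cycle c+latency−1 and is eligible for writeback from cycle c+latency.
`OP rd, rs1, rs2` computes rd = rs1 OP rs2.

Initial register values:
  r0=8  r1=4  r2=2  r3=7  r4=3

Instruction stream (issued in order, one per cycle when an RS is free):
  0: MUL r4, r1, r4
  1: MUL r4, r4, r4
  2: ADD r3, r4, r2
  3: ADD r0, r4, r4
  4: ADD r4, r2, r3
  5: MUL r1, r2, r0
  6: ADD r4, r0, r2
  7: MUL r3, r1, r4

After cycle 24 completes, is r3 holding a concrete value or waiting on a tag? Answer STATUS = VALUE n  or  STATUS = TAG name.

c1: issue MUL r4<-Mul1 | r0:8,r1:4,r2:2,r3:7,r4:Mul1
c2: issue MUL r4<-Mul2 | r0:8,r1:4,r2:2,r3:7,r4:Mul2
c3: issue ADD r3<-Add1 | r0:8,r1:4,r2:2,r3:Add1,r4:Mul2
c4: issue ADD r0<-Add2 | r0:Add2,r1:4,r2:2,r3:Add1,r4:Mul2
c5: stall | r0:Add2,r1:4,r2:2,r3:Add1,r4:Mul2
c6: CDB Mul1=12; stall | r0:Add2,r1:4,r2:2,r3:Add1,r4:Mul2
c7: stall | r0:Add2,r1:4,r2:2,r3:Add1,r4:Mul2
c8: stall | r0:Add2,r1:4,r2:2,r3:Add1,r4:Mul2
c9: stall | r0:Add2,r1:4,r2:2,r3:Add1,r4:Mul2
c10: stall | r0:Add2,r1:4,r2:2,r3:Add1,r4:Mul2
c11: CDB Mul2=144; stall | r0:Add2,r1:4,r2:2,r3:Add1,r4:144
c12: stall | r0:Add2,r1:4,r2:2,r3:Add1,r4:144
c13: CDB Add1=146; issue ADD r4<-Add1 | r0:Add2,r1:4,r2:2,r3:146,r4:Add1
c14: CDB Add2=288; issue MUL r1<-Mul1 | r0:288,r1:Mul1,r2:2,r3:146,r4:Add1
c15: CDB Add1=148; issue ADD r4<-Add1 | r0:288,r1:Mul1,r2:2,r3:146,r4:Add1
c16: issue MUL r3<-Mul2 | r0:288,r1:Mul1,r2:2,r3:Mul2,r4:Add1
c17: CDB Add1=290 | r0:288,r1:Mul1,r2:2,r3:Mul2,r4:290
c18: - | r0:288,r1:Mul1,r2:2,r3:Mul2,r4:290
c19: CDB Mul1=576 | r0:288,r1:576,r2:2,r3:Mul2,r4:290
c20: - | r0:288,r1:576,r2:2,r3:Mul2,r4:290
c21: - | r0:288,r1:576,r2:2,r3:Mul2,r4:290
c22: - | r0:288,r1:576,r2:2,r3:Mul2,r4:290
c23: - | r0:288,r1:576,r2:2,r3:Mul2,r4:290
c24: CDB Mul2=167040 | r0:288,r1:576,r2:2,r3:167040,r4:290

STATUS = VALUE 167040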